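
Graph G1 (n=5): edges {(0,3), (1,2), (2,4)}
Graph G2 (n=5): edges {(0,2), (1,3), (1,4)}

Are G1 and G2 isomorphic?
Yes, isomorphic

The graphs are isomorphic.
One valid mapping φ: V(G1) → V(G2): 0→2, 1→3, 2→1, 3→0, 4→4

Verify φ preserves adjacency — for each edge of G1, its image is an edge of G2:
  (0,3) → (φ(0),φ(3)) = (0,2) ∈ E(G2) ✓
  (1,2) → (φ(1),φ(2)) = (1,3) ∈ E(G2) ✓
  (2,4) → (φ(2),φ(4)) = (1,4) ∈ E(G2) ✓
All 3 edges of G1 map to edges of G2, and |E(G1)| = |E(G2)| = 3, so φ is a bijection on edges as well as vertices. Hence G1 ≅ G2.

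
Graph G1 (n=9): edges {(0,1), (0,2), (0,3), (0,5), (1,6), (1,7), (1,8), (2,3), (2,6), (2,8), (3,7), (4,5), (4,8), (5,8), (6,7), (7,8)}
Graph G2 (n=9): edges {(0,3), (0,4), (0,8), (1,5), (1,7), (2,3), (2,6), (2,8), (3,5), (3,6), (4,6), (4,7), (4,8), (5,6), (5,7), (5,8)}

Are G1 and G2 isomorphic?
Yes, isomorphic

The graphs are isomorphic.
One valid mapping φ: V(G1) → V(G2): 0→4, 1→6, 2→8, 3→0, 4→1, 5→7, 6→2, 7→3, 8→5

Verify φ preserves adjacency — for each edge of G1, its image is an edge of G2:
  (0,1) → (φ(0),φ(1)) = (4,6) ∈ E(G2) ✓
  (0,2) → (φ(0),φ(2)) = (4,8) ∈ E(G2) ✓
  (0,3) → (φ(0),φ(3)) = (0,4) ∈ E(G2) ✓
  (0,5) → (φ(0),φ(5)) = (4,7) ∈ E(G2) ✓
  (1,6) → (φ(1),φ(6)) = (2,6) ∈ E(G2) ✓
  (1,7) → (φ(1),φ(7)) = (3,6) ∈ E(G2) ✓
  (1,8) → (φ(1),φ(8)) = (5,6) ∈ E(G2) ✓
  (2,3) → (φ(2),φ(3)) = (0,8) ∈ E(G2) ✓
  (2,6) → (φ(2),φ(6)) = (2,8) ∈ E(G2) ✓
  (2,8) → (φ(2),φ(8)) = (5,8) ∈ E(G2) ✓
  (3,7) → (φ(3),φ(7)) = (0,3) ∈ E(G2) ✓
  (4,5) → (φ(4),φ(5)) = (1,7) ∈ E(G2) ✓
  (4,8) → (φ(4),φ(8)) = (1,5) ∈ E(G2) ✓
  (5,8) → (φ(5),φ(8)) = (5,7) ∈ E(G2) ✓
  (6,7) → (φ(6),φ(7)) = (2,3) ∈ E(G2) ✓
  (7,8) → (φ(7),φ(8)) = (3,5) ∈ E(G2) ✓
All 16 edges of G1 map to edges of G2, and |E(G1)| = |E(G2)| = 16, so φ is a bijection on edges as well as vertices. Hence G1 ≅ G2.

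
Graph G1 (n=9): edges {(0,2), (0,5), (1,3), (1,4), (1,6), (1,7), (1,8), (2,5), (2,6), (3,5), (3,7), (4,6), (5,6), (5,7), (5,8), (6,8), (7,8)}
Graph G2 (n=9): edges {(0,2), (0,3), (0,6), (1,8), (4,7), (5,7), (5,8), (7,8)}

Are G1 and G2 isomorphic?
No, not isomorphic

The graphs are NOT isomorphic.

Counting triangles (3-cliques): G1 has 9, G2 has 1.
Triangle count is an isomorphism invariant, so differing triangle counts rule out isomorphism.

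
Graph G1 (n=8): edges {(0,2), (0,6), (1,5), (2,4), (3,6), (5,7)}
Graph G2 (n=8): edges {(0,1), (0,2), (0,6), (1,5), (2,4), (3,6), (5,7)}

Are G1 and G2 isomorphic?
No, not isomorphic

The graphs are NOT isomorphic.

Counting edges: G1 has 6 edge(s); G2 has 7 edge(s).
Edge count is an isomorphism invariant (a bijection on vertices induces a bijection on edges), so differing edge counts rule out isomorphism.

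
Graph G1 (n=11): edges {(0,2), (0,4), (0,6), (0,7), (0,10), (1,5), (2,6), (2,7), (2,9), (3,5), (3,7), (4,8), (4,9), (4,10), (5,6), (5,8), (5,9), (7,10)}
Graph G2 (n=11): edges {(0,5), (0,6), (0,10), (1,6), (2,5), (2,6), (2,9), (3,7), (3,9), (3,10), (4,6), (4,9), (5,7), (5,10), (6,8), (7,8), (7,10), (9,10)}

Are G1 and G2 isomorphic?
Yes, isomorphic

The graphs are isomorphic.
One valid mapping φ: V(G1) → V(G2): 0→10, 1→1, 2→5, 3→8, 4→9, 5→6, 6→0, 7→7, 8→4, 9→2, 10→3

Verify φ preserves adjacency — for each edge of G1, its image is an edge of G2:
  (0,2) → (φ(0),φ(2)) = (5,10) ∈ E(G2) ✓
  (0,4) → (φ(0),φ(4)) = (9,10) ∈ E(G2) ✓
  (0,6) → (φ(0),φ(6)) = (0,10) ∈ E(G2) ✓
  (0,7) → (φ(0),φ(7)) = (7,10) ∈ E(G2) ✓
  (0,10) → (φ(0),φ(10)) = (3,10) ∈ E(G2) ✓
  (1,5) → (φ(1),φ(5)) = (1,6) ∈ E(G2) ✓
  (2,6) → (φ(2),φ(6)) = (0,5) ∈ E(G2) ✓
  (2,7) → (φ(2),φ(7)) = (5,7) ∈ E(G2) ✓
  (2,9) → (φ(2),φ(9)) = (2,5) ∈ E(G2) ✓
  (3,5) → (φ(3),φ(5)) = (6,8) ∈ E(G2) ✓
  (3,7) → (φ(3),φ(7)) = (7,8) ∈ E(G2) ✓
  (4,8) → (φ(4),φ(8)) = (4,9) ∈ E(G2) ✓
  (4,9) → (φ(4),φ(9)) = (2,9) ∈ E(G2) ✓
  (4,10) → (φ(4),φ(10)) = (3,9) ∈ E(G2) ✓
  (5,6) → (φ(5),φ(6)) = (0,6) ∈ E(G2) ✓
  (5,8) → (φ(5),φ(8)) = (4,6) ∈ E(G2) ✓
  (5,9) → (φ(5),φ(9)) = (2,6) ∈ E(G2) ✓
  (7,10) → (φ(7),φ(10)) = (3,7) ∈ E(G2) ✓
All 18 edges of G1 map to edges of G2, and |E(G1)| = |E(G2)| = 18, so φ is a bijection on edges as well as vertices. Hence G1 ≅ G2.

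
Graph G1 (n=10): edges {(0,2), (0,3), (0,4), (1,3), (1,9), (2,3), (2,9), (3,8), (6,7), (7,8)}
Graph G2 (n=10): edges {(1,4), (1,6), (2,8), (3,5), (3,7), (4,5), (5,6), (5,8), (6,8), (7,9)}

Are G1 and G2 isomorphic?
Yes, isomorphic

The graphs are isomorphic.
One valid mapping φ: V(G1) → V(G2): 0→8, 1→4, 2→6, 3→5, 4→2, 5→0, 6→9, 7→7, 8→3, 9→1

Verify φ preserves adjacency — for each edge of G1, its image is an edge of G2:
  (0,2) → (φ(0),φ(2)) = (6,8) ∈ E(G2) ✓
  (0,3) → (φ(0),φ(3)) = (5,8) ∈ E(G2) ✓
  (0,4) → (φ(0),φ(4)) = (2,8) ∈ E(G2) ✓
  (1,3) → (φ(1),φ(3)) = (4,5) ∈ E(G2) ✓
  (1,9) → (φ(1),φ(9)) = (1,4) ∈ E(G2) ✓
  (2,3) → (φ(2),φ(3)) = (5,6) ∈ E(G2) ✓
  (2,9) → (φ(2),φ(9)) = (1,6) ∈ E(G2) ✓
  (3,8) → (φ(3),φ(8)) = (3,5) ∈ E(G2) ✓
  (6,7) → (φ(6),φ(7)) = (7,9) ∈ E(G2) ✓
  (7,8) → (φ(7),φ(8)) = (3,7) ∈ E(G2) ✓
All 10 edges of G1 map to edges of G2, and |E(G1)| = |E(G2)| = 10, so φ is a bijection on edges as well as vertices. Hence G1 ≅ G2.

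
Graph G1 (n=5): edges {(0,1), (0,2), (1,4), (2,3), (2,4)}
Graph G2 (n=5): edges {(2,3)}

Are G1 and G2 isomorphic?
No, not isomorphic

The graphs are NOT isomorphic.

Connected components of G1: 1 component(s) with vertex sets [[0, 1, 2, 3, 4]], sizes [5].
Connected components of G2: 4 component(s) with vertex sets [[0], [1], [4], [2, 3]], sizes [1, 1, 1, 2].
The number of connected components (and the multiset of component sizes) is an isomorphism invariant — an isomorphism maps each component of G1 bijectively onto a component of G2. Since G1 has 1 component(s) and G2 has 4, they cannot be isomorphic.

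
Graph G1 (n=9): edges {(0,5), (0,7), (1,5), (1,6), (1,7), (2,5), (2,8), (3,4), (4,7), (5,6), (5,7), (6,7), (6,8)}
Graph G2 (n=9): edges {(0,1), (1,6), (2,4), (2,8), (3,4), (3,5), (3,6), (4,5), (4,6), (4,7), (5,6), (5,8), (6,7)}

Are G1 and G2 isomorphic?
Yes, isomorphic

The graphs are isomorphic.
One valid mapping φ: V(G1) → V(G2): 0→7, 1→3, 2→2, 3→0, 4→1, 5→4, 6→5, 7→6, 8→8

Verify φ preserves adjacency — for each edge of G1, its image is an edge of G2:
  (0,5) → (φ(0),φ(5)) = (4,7) ∈ E(G2) ✓
  (0,7) → (φ(0),φ(7)) = (6,7) ∈ E(G2) ✓
  (1,5) → (φ(1),φ(5)) = (3,4) ∈ E(G2) ✓
  (1,6) → (φ(1),φ(6)) = (3,5) ∈ E(G2) ✓
  (1,7) → (φ(1),φ(7)) = (3,6) ∈ E(G2) ✓
  (2,5) → (φ(2),φ(5)) = (2,4) ∈ E(G2) ✓
  (2,8) → (φ(2),φ(8)) = (2,8) ∈ E(G2) ✓
  (3,4) → (φ(3),φ(4)) = (0,1) ∈ E(G2) ✓
  (4,7) → (φ(4),φ(7)) = (1,6) ∈ E(G2) ✓
  (5,6) → (φ(5),φ(6)) = (4,5) ∈ E(G2) ✓
  (5,7) → (φ(5),φ(7)) = (4,6) ∈ E(G2) ✓
  (6,7) → (φ(6),φ(7)) = (5,6) ∈ E(G2) ✓
  (6,8) → (φ(6),φ(8)) = (5,8) ∈ E(G2) ✓
All 13 edges of G1 map to edges of G2, and |E(G1)| = |E(G2)| = 13, so φ is a bijection on edges as well as vertices. Hence G1 ≅ G2.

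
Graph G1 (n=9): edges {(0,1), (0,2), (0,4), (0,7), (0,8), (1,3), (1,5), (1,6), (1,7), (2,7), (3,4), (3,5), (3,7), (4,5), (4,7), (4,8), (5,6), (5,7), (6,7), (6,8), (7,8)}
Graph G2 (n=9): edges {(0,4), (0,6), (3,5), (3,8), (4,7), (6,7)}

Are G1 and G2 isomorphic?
No, not isomorphic

The graphs are NOT isomorphic.

Connected components of G1: 1 component(s) with vertex sets [[0, 1, 2, 3, 4, 5, 6, 7, 8]], sizes [9].
Connected components of G2: 4 component(s) with vertex sets [[1], [2], [3, 5, 8], [0, 4, 6, 7]], sizes [1, 1, 3, 4].
The number of connected components (and the multiset of component sizes) is an isomorphism invariant — an isomorphism maps each component of G1 bijectively onto a component of G2. Since G1 has 1 component(s) and G2 has 4, they cannot be isomorphic.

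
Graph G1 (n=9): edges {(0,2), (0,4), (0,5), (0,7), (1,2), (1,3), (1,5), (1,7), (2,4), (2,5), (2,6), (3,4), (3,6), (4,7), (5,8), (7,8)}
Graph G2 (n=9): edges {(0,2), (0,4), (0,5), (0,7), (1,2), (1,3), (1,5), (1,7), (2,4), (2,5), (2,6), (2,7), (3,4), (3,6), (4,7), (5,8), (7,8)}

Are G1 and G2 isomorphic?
No, not isomorphic

The graphs are NOT isomorphic.

Counting edges: G1 has 16 edge(s); G2 has 17 edge(s).
Edge count is an isomorphism invariant (a bijection on vertices induces a bijection on edges), so differing edge counts rule out isomorphism.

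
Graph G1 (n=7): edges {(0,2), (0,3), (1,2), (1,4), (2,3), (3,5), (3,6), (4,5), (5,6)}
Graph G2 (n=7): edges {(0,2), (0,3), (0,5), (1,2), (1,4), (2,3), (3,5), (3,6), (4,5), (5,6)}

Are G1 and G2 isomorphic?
No, not isomorphic

The graphs are NOT isomorphic.

Counting edges: G1 has 9 edge(s); G2 has 10 edge(s).
Edge count is an isomorphism invariant (a bijection on vertices induces a bijection on edges), so differing edge counts rule out isomorphism.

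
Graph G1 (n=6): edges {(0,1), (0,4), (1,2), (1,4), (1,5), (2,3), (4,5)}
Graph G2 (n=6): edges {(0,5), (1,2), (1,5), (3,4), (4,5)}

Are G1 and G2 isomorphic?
No, not isomorphic

The graphs are NOT isomorphic.

Degrees in G1: deg(0)=2, deg(1)=4, deg(2)=2, deg(3)=1, deg(4)=3, deg(5)=2.
Sorted degree sequence of G1: [4, 3, 2, 2, 2, 1].
Degrees in G2: deg(0)=1, deg(1)=2, deg(2)=1, deg(3)=1, deg(4)=2, deg(5)=3.
Sorted degree sequence of G2: [3, 2, 2, 1, 1, 1].
The (sorted) degree sequence is an isomorphism invariant, so since G1 and G2 have different degree sequences they cannot be isomorphic.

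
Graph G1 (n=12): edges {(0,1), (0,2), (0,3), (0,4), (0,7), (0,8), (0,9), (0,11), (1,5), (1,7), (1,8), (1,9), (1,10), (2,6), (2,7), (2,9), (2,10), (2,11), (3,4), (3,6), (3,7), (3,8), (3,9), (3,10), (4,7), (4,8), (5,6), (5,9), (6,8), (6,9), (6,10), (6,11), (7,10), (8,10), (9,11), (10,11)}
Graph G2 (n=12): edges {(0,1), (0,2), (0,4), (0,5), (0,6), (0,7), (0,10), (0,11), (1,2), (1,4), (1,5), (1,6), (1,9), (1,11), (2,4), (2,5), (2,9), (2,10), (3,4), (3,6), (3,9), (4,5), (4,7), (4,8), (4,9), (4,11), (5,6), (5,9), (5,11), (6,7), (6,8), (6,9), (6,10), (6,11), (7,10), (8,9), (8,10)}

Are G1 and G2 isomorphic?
No, not isomorphic

The graphs are NOT isomorphic.

Degrees in G1: deg(0)=8, deg(1)=6, deg(2)=6, deg(3)=7, deg(4)=4, deg(5)=3, deg(6)=7, deg(7)=6, deg(8)=6, deg(9)=7, deg(10)=7, deg(11)=5.
Sorted degree sequence of G1: [8, 7, 7, 7, 7, 6, 6, 6, 6, 5, 4, 3].
Degrees in G2: deg(0)=8, deg(1)=7, deg(2)=6, deg(3)=3, deg(4)=9, deg(5)=7, deg(6)=9, deg(7)=4, deg(8)=4, deg(9)=7, deg(10)=5, deg(11)=5.
Sorted degree sequence of G2: [9, 9, 8, 7, 7, 7, 6, 5, 5, 4, 4, 3].
The (sorted) degree sequence is an isomorphism invariant, so since G1 and G2 have different degree sequences they cannot be isomorphic.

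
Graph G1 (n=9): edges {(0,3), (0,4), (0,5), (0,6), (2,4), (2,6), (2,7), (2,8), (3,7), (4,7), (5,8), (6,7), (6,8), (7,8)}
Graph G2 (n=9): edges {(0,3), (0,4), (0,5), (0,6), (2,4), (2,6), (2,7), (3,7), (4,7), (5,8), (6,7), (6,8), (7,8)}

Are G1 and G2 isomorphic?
No, not isomorphic

The graphs are NOT isomorphic.

Counting edges: G1 has 14 edge(s); G2 has 13 edge(s).
Edge count is an isomorphism invariant (a bijection on vertices induces a bijection on edges), so differing edge counts rule out isomorphism.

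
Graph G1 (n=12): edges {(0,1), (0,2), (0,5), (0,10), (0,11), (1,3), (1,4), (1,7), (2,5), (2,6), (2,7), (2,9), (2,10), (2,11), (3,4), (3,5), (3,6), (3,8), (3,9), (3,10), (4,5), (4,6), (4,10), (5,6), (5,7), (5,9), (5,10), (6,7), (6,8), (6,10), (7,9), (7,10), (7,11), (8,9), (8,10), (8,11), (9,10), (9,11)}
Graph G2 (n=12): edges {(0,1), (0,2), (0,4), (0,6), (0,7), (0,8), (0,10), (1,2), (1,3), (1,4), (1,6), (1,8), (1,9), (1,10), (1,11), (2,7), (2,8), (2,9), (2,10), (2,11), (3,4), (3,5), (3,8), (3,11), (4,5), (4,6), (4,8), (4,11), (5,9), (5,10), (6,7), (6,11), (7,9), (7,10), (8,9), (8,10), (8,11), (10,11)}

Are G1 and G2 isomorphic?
Yes, isomorphic

The graphs are isomorphic.
One valid mapping φ: V(G1) → V(G2): 0→9, 1→5, 2→2, 3→4, 4→3, 5→8, 6→11, 7→10, 8→6, 9→0, 10→1, 11→7

Verify φ preserves adjacency — for each edge of G1, its image is an edge of G2:
  (0,1) → (φ(0),φ(1)) = (5,9) ∈ E(G2) ✓
  (0,2) → (φ(0),φ(2)) = (2,9) ∈ E(G2) ✓
  (0,5) → (φ(0),φ(5)) = (8,9) ∈ E(G2) ✓
  (0,10) → (φ(0),φ(10)) = (1,9) ∈ E(G2) ✓
  (0,11) → (φ(0),φ(11)) = (7,9) ∈ E(G2) ✓
  (1,3) → (φ(1),φ(3)) = (4,5) ∈ E(G2) ✓
  (1,4) → (φ(1),φ(4)) = (3,5) ∈ E(G2) ✓
  (1,7) → (φ(1),φ(7)) = (5,10) ∈ E(G2) ✓
  (2,5) → (φ(2),φ(5)) = (2,8) ∈ E(G2) ✓
  (2,6) → (φ(2),φ(6)) = (2,11) ∈ E(G2) ✓
  (2,7) → (φ(2),φ(7)) = (2,10) ∈ E(G2) ✓
  (2,9) → (φ(2),φ(9)) = (0,2) ∈ E(G2) ✓
  (2,10) → (φ(2),φ(10)) = (1,2) ∈ E(G2) ✓
  (2,11) → (φ(2),φ(11)) = (2,7) ∈ E(G2) ✓
  (3,4) → (φ(3),φ(4)) = (3,4) ∈ E(G2) ✓
  (3,5) → (φ(3),φ(5)) = (4,8) ∈ E(G2) ✓
  (3,6) → (φ(3),φ(6)) = (4,11) ∈ E(G2) ✓
  (3,8) → (φ(3),φ(8)) = (4,6) ∈ E(G2) ✓
  (3,9) → (φ(3),φ(9)) = (0,4) ∈ E(G2) ✓
  (3,10) → (φ(3),φ(10)) = (1,4) ∈ E(G2) ✓
  (4,5) → (φ(4),φ(5)) = (3,8) ∈ E(G2) ✓
  (4,6) → (φ(4),φ(6)) = (3,11) ∈ E(G2) ✓
  (4,10) → (φ(4),φ(10)) = (1,3) ∈ E(G2) ✓
  (5,6) → (φ(5),φ(6)) = (8,11) ∈ E(G2) ✓
  (5,7) → (φ(5),φ(7)) = (8,10) ∈ E(G2) ✓
  (5,9) → (φ(5),φ(9)) = (0,8) ∈ E(G2) ✓
  (5,10) → (φ(5),φ(10)) = (1,8) ∈ E(G2) ✓
  (6,7) → (φ(6),φ(7)) = (10,11) ∈ E(G2) ✓
  (6,8) → (φ(6),φ(8)) = (6,11) ∈ E(G2) ✓
  (6,10) → (φ(6),φ(10)) = (1,11) ∈ E(G2) ✓
  (7,9) → (φ(7),φ(9)) = (0,10) ∈ E(G2) ✓
  (7,10) → (φ(7),φ(10)) = (1,10) ∈ E(G2) ✓
  (7,11) → (φ(7),φ(11)) = (7,10) ∈ E(G2) ✓
  (8,9) → (φ(8),φ(9)) = (0,6) ∈ E(G2) ✓
  (8,10) → (φ(8),φ(10)) = (1,6) ∈ E(G2) ✓
  (8,11) → (φ(8),φ(11)) = (6,7) ∈ E(G2) ✓
  (9,10) → (φ(9),φ(10)) = (0,1) ∈ E(G2) ✓
  (9,11) → (φ(9),φ(11)) = (0,7) ∈ E(G2) ✓
All 38 edges of G1 map to edges of G2, and |E(G1)| = |E(G2)| = 38, so φ is a bijection on edges as well as vertices. Hence G1 ≅ G2.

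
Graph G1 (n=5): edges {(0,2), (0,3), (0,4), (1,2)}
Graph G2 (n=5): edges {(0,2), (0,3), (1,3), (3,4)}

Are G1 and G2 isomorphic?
Yes, isomorphic

The graphs are isomorphic.
One valid mapping φ: V(G1) → V(G2): 0→3, 1→2, 2→0, 3→4, 4→1

Verify φ preserves adjacency — for each edge of G1, its image is an edge of G2:
  (0,2) → (φ(0),φ(2)) = (0,3) ∈ E(G2) ✓
  (0,3) → (φ(0),φ(3)) = (3,4) ∈ E(G2) ✓
  (0,4) → (φ(0),φ(4)) = (1,3) ∈ E(G2) ✓
  (1,2) → (φ(1),φ(2)) = (0,2) ∈ E(G2) ✓
All 4 edges of G1 map to edges of G2, and |E(G1)| = |E(G2)| = 4, so φ is a bijection on edges as well as vertices. Hence G1 ≅ G2.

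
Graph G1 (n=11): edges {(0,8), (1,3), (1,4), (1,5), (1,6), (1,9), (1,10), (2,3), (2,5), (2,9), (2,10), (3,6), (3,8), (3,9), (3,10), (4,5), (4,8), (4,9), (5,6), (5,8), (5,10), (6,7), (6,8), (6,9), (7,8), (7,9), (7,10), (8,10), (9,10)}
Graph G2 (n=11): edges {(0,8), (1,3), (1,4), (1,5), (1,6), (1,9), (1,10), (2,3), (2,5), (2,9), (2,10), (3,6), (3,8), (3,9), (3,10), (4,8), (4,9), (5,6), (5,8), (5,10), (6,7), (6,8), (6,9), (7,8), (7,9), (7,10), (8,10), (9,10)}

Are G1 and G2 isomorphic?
No, not isomorphic

The graphs are NOT isomorphic.

Counting edges: G1 has 29 edge(s); G2 has 28 edge(s).
Edge count is an isomorphism invariant (a bijection on vertices induces a bijection on edges), so differing edge counts rule out isomorphism.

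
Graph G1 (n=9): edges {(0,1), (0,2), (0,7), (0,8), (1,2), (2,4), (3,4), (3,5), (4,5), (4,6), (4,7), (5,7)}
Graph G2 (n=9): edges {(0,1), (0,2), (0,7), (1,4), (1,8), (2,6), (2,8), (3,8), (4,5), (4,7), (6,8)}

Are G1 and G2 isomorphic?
No, not isomorphic

The graphs are NOT isomorphic.

Degrees in G1: deg(0)=4, deg(1)=2, deg(2)=3, deg(3)=2, deg(4)=5, deg(5)=3, deg(6)=1, deg(7)=3, deg(8)=1.
Sorted degree sequence of G1: [5, 4, 3, 3, 3, 2, 2, 1, 1].
Degrees in G2: deg(0)=3, deg(1)=3, deg(2)=3, deg(3)=1, deg(4)=3, deg(5)=1, deg(6)=2, deg(7)=2, deg(8)=4.
Sorted degree sequence of G2: [4, 3, 3, 3, 3, 2, 2, 1, 1].
The (sorted) degree sequence is an isomorphism invariant, so since G1 and G2 have different degree sequences they cannot be isomorphic.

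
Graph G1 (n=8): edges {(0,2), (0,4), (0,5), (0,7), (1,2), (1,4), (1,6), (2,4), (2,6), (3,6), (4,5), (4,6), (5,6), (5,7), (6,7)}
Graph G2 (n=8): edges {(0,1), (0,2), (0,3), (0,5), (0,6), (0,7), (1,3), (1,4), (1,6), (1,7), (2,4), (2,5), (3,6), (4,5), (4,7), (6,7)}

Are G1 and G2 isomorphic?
No, not isomorphic

The graphs are NOT isomorphic.

Degrees in G1: deg(0)=4, deg(1)=3, deg(2)=4, deg(3)=1, deg(4)=5, deg(5)=4, deg(6)=6, deg(7)=3.
Sorted degree sequence of G1: [6, 5, 4, 4, 4, 3, 3, 1].
Degrees in G2: deg(0)=6, deg(1)=5, deg(2)=3, deg(3)=3, deg(4)=4, deg(5)=3, deg(6)=4, deg(7)=4.
Sorted degree sequence of G2: [6, 5, 4, 4, 4, 3, 3, 3].
The (sorted) degree sequence is an isomorphism invariant, so since G1 and G2 have different degree sequences they cannot be isomorphic.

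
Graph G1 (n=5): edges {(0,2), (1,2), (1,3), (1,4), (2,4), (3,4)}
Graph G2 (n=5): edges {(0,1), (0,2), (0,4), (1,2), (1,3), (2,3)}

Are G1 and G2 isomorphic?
Yes, isomorphic

The graphs are isomorphic.
One valid mapping φ: V(G1) → V(G2): 0→4, 1→2, 2→0, 3→3, 4→1

Verify φ preserves adjacency — for each edge of G1, its image is an edge of G2:
  (0,2) → (φ(0),φ(2)) = (0,4) ∈ E(G2) ✓
  (1,2) → (φ(1),φ(2)) = (0,2) ∈ E(G2) ✓
  (1,3) → (φ(1),φ(3)) = (2,3) ∈ E(G2) ✓
  (1,4) → (φ(1),φ(4)) = (1,2) ∈ E(G2) ✓
  (2,4) → (φ(2),φ(4)) = (0,1) ∈ E(G2) ✓
  (3,4) → (φ(3),φ(4)) = (1,3) ∈ E(G2) ✓
All 6 edges of G1 map to edges of G2, and |E(G1)| = |E(G2)| = 6, so φ is a bijection on edges as well as vertices. Hence G1 ≅ G2.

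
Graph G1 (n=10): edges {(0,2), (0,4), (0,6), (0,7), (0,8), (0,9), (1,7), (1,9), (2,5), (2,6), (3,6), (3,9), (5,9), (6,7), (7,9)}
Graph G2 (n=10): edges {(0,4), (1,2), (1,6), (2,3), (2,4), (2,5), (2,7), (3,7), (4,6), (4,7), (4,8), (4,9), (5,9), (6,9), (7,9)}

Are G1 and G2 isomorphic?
Yes, isomorphic

The graphs are isomorphic.
One valid mapping φ: V(G1) → V(G2): 0→4, 1→3, 2→6, 3→5, 4→0, 5→1, 6→9, 7→7, 8→8, 9→2

Verify φ preserves adjacency — for each edge of G1, its image is an edge of G2:
  (0,2) → (φ(0),φ(2)) = (4,6) ∈ E(G2) ✓
  (0,4) → (φ(0),φ(4)) = (0,4) ∈ E(G2) ✓
  (0,6) → (φ(0),φ(6)) = (4,9) ∈ E(G2) ✓
  (0,7) → (φ(0),φ(7)) = (4,7) ∈ E(G2) ✓
  (0,8) → (φ(0),φ(8)) = (4,8) ∈ E(G2) ✓
  (0,9) → (φ(0),φ(9)) = (2,4) ∈ E(G2) ✓
  (1,7) → (φ(1),φ(7)) = (3,7) ∈ E(G2) ✓
  (1,9) → (φ(1),φ(9)) = (2,3) ∈ E(G2) ✓
  (2,5) → (φ(2),φ(5)) = (1,6) ∈ E(G2) ✓
  (2,6) → (φ(2),φ(6)) = (6,9) ∈ E(G2) ✓
  (3,6) → (φ(3),φ(6)) = (5,9) ∈ E(G2) ✓
  (3,9) → (φ(3),φ(9)) = (2,5) ∈ E(G2) ✓
  (5,9) → (φ(5),φ(9)) = (1,2) ∈ E(G2) ✓
  (6,7) → (φ(6),φ(7)) = (7,9) ∈ E(G2) ✓
  (7,9) → (φ(7),φ(9)) = (2,7) ∈ E(G2) ✓
All 15 edges of G1 map to edges of G2, and |E(G1)| = |E(G2)| = 15, so φ is a bijection on edges as well as vertices. Hence G1 ≅ G2.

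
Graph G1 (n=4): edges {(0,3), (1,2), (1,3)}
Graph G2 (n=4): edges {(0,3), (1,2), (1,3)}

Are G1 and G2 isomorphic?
Yes, isomorphic

The graphs are isomorphic.
One valid mapping φ: V(G1) → V(G2): 0→2, 1→3, 2→0, 3→1

Verify φ preserves adjacency — for each edge of G1, its image is an edge of G2:
  (0,3) → (φ(0),φ(3)) = (1,2) ∈ E(G2) ✓
  (1,2) → (φ(1),φ(2)) = (0,3) ∈ E(G2) ✓
  (1,3) → (φ(1),φ(3)) = (1,3) ∈ E(G2) ✓
All 3 edges of G1 map to edges of G2, and |E(G1)| = |E(G2)| = 3, so φ is a bijection on edges as well as vertices. Hence G1 ≅ G2.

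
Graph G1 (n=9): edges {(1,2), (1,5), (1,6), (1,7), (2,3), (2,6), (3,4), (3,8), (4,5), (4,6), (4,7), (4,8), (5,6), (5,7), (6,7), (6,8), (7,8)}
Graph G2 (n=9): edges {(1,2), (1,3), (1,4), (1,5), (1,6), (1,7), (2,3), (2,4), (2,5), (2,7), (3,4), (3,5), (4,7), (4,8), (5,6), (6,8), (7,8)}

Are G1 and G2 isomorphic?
Yes, isomorphic

The graphs are isomorphic.
One valid mapping φ: V(G1) → V(G2): 0→0, 1→5, 2→6, 3→8, 4→4, 5→3, 6→1, 7→2, 8→7

Verify φ preserves adjacency — for each edge of G1, its image is an edge of G2:
  (1,2) → (φ(1),φ(2)) = (5,6) ∈ E(G2) ✓
  (1,5) → (φ(1),φ(5)) = (3,5) ∈ E(G2) ✓
  (1,6) → (φ(1),φ(6)) = (1,5) ∈ E(G2) ✓
  (1,7) → (φ(1),φ(7)) = (2,5) ∈ E(G2) ✓
  (2,3) → (φ(2),φ(3)) = (6,8) ∈ E(G2) ✓
  (2,6) → (φ(2),φ(6)) = (1,6) ∈ E(G2) ✓
  (3,4) → (φ(3),φ(4)) = (4,8) ∈ E(G2) ✓
  (3,8) → (φ(3),φ(8)) = (7,8) ∈ E(G2) ✓
  (4,5) → (φ(4),φ(5)) = (3,4) ∈ E(G2) ✓
  (4,6) → (φ(4),φ(6)) = (1,4) ∈ E(G2) ✓
  (4,7) → (φ(4),φ(7)) = (2,4) ∈ E(G2) ✓
  (4,8) → (φ(4),φ(8)) = (4,7) ∈ E(G2) ✓
  (5,6) → (φ(5),φ(6)) = (1,3) ∈ E(G2) ✓
  (5,7) → (φ(5),φ(7)) = (2,3) ∈ E(G2) ✓
  (6,7) → (φ(6),φ(7)) = (1,2) ∈ E(G2) ✓
  (6,8) → (φ(6),φ(8)) = (1,7) ∈ E(G2) ✓
  (7,8) → (φ(7),φ(8)) = (2,7) ∈ E(G2) ✓
All 17 edges of G1 map to edges of G2, and |E(G1)| = |E(G2)| = 17, so φ is a bijection on edges as well as vertices. Hence G1 ≅ G2.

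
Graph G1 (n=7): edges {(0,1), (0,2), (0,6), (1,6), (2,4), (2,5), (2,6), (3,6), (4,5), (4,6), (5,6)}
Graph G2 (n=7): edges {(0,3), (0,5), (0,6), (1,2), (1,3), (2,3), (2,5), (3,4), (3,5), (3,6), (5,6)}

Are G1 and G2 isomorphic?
Yes, isomorphic

The graphs are isomorphic.
One valid mapping φ: V(G1) → V(G2): 0→2, 1→1, 2→5, 3→4, 4→0, 5→6, 6→3

Verify φ preserves adjacency — for each edge of G1, its image is an edge of G2:
  (0,1) → (φ(0),φ(1)) = (1,2) ∈ E(G2) ✓
  (0,2) → (φ(0),φ(2)) = (2,5) ∈ E(G2) ✓
  (0,6) → (φ(0),φ(6)) = (2,3) ∈ E(G2) ✓
  (1,6) → (φ(1),φ(6)) = (1,3) ∈ E(G2) ✓
  (2,4) → (φ(2),φ(4)) = (0,5) ∈ E(G2) ✓
  (2,5) → (φ(2),φ(5)) = (5,6) ∈ E(G2) ✓
  (2,6) → (φ(2),φ(6)) = (3,5) ∈ E(G2) ✓
  (3,6) → (φ(3),φ(6)) = (3,4) ∈ E(G2) ✓
  (4,5) → (φ(4),φ(5)) = (0,6) ∈ E(G2) ✓
  (4,6) → (φ(4),φ(6)) = (0,3) ∈ E(G2) ✓
  (5,6) → (φ(5),φ(6)) = (3,6) ∈ E(G2) ✓
All 11 edges of G1 map to edges of G2, and |E(G1)| = |E(G2)| = 11, so φ is a bijection on edges as well as vertices. Hence G1 ≅ G2.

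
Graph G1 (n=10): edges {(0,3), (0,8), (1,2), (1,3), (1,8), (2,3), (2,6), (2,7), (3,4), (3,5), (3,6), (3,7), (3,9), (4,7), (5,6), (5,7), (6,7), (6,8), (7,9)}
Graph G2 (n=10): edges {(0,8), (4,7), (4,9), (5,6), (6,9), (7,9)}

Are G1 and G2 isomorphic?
No, not isomorphic

The graphs are NOT isomorphic.

Connected components of G1: 1 component(s) with vertex sets [[0, 1, 2, 3, 4, 5, 6, 7, 8, 9]], sizes [10].
Connected components of G2: 5 component(s) with vertex sets [[1], [2], [3], [0, 8], [4, 5, 6, 7, 9]], sizes [1, 1, 1, 2, 5].
The number of connected components (and the multiset of component sizes) is an isomorphism invariant — an isomorphism maps each component of G1 bijectively onto a component of G2. Since G1 has 1 component(s) and G2 has 5, they cannot be isomorphic.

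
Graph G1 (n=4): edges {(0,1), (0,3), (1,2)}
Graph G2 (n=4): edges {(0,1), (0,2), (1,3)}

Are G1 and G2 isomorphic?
Yes, isomorphic

The graphs are isomorphic.
One valid mapping φ: V(G1) → V(G2): 0→1, 1→0, 2→2, 3→3

Verify φ preserves adjacency — for each edge of G1, its image is an edge of G2:
  (0,1) → (φ(0),φ(1)) = (0,1) ∈ E(G2) ✓
  (0,3) → (φ(0),φ(3)) = (1,3) ∈ E(G2) ✓
  (1,2) → (φ(1),φ(2)) = (0,2) ∈ E(G2) ✓
All 3 edges of G1 map to edges of G2, and |E(G1)| = |E(G2)| = 3, so φ is a bijection on edges as well as vertices. Hence G1 ≅ G2.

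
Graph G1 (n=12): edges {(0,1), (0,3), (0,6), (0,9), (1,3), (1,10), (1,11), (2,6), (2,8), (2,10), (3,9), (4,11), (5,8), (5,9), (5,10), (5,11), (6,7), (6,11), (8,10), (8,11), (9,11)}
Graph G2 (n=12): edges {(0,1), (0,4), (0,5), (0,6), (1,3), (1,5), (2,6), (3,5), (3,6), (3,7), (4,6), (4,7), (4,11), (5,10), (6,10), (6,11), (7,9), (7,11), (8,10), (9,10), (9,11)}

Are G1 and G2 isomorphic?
Yes, isomorphic

The graphs are isomorphic.
One valid mapping φ: V(G1) → V(G2): 0→5, 1→3, 2→9, 3→1, 4→2, 5→4, 6→10, 7→8, 8→11, 9→0, 10→7, 11→6

Verify φ preserves adjacency — for each edge of G1, its image is an edge of G2:
  (0,1) → (φ(0),φ(1)) = (3,5) ∈ E(G2) ✓
  (0,3) → (φ(0),φ(3)) = (1,5) ∈ E(G2) ✓
  (0,6) → (φ(0),φ(6)) = (5,10) ∈ E(G2) ✓
  (0,9) → (φ(0),φ(9)) = (0,5) ∈ E(G2) ✓
  (1,3) → (φ(1),φ(3)) = (1,3) ∈ E(G2) ✓
  (1,10) → (φ(1),φ(10)) = (3,7) ∈ E(G2) ✓
  (1,11) → (φ(1),φ(11)) = (3,6) ∈ E(G2) ✓
  (2,6) → (φ(2),φ(6)) = (9,10) ∈ E(G2) ✓
  (2,8) → (φ(2),φ(8)) = (9,11) ∈ E(G2) ✓
  (2,10) → (φ(2),φ(10)) = (7,9) ∈ E(G2) ✓
  (3,9) → (φ(3),φ(9)) = (0,1) ∈ E(G2) ✓
  (4,11) → (φ(4),φ(11)) = (2,6) ∈ E(G2) ✓
  (5,8) → (φ(5),φ(8)) = (4,11) ∈ E(G2) ✓
  (5,9) → (φ(5),φ(9)) = (0,4) ∈ E(G2) ✓
  (5,10) → (φ(5),φ(10)) = (4,7) ∈ E(G2) ✓
  (5,11) → (φ(5),φ(11)) = (4,6) ∈ E(G2) ✓
  (6,7) → (φ(6),φ(7)) = (8,10) ∈ E(G2) ✓
  (6,11) → (φ(6),φ(11)) = (6,10) ∈ E(G2) ✓
  (8,10) → (φ(8),φ(10)) = (7,11) ∈ E(G2) ✓
  (8,11) → (φ(8),φ(11)) = (6,11) ∈ E(G2) ✓
  (9,11) → (φ(9),φ(11)) = (0,6) ∈ E(G2) ✓
All 21 edges of G1 map to edges of G2, and |E(G1)| = |E(G2)| = 21, so φ is a bijection on edges as well as vertices. Hence G1 ≅ G2.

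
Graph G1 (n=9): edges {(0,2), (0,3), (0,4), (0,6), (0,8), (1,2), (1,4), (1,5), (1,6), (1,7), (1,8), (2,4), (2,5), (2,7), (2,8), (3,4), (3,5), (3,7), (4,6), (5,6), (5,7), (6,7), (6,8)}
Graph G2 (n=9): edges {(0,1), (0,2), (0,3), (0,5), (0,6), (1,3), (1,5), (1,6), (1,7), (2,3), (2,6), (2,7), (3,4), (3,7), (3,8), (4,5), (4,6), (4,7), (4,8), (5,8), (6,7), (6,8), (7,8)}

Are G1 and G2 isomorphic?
Yes, isomorphic

The graphs are isomorphic.
One valid mapping φ: V(G1) → V(G2): 0→0, 1→7, 2→3, 3→5, 4→1, 5→8, 6→6, 7→4, 8→2

Verify φ preserves adjacency — for each edge of G1, its image is an edge of G2:
  (0,2) → (φ(0),φ(2)) = (0,3) ∈ E(G2) ✓
  (0,3) → (φ(0),φ(3)) = (0,5) ∈ E(G2) ✓
  (0,4) → (φ(0),φ(4)) = (0,1) ∈ E(G2) ✓
  (0,6) → (φ(0),φ(6)) = (0,6) ∈ E(G2) ✓
  (0,8) → (φ(0),φ(8)) = (0,2) ∈ E(G2) ✓
  (1,2) → (φ(1),φ(2)) = (3,7) ∈ E(G2) ✓
  (1,4) → (φ(1),φ(4)) = (1,7) ∈ E(G2) ✓
  (1,5) → (φ(1),φ(5)) = (7,8) ∈ E(G2) ✓
  (1,6) → (φ(1),φ(6)) = (6,7) ∈ E(G2) ✓
  (1,7) → (φ(1),φ(7)) = (4,7) ∈ E(G2) ✓
  (1,8) → (φ(1),φ(8)) = (2,7) ∈ E(G2) ✓
  (2,4) → (φ(2),φ(4)) = (1,3) ∈ E(G2) ✓
  (2,5) → (φ(2),φ(5)) = (3,8) ∈ E(G2) ✓
  (2,7) → (φ(2),φ(7)) = (3,4) ∈ E(G2) ✓
  (2,8) → (φ(2),φ(8)) = (2,3) ∈ E(G2) ✓
  (3,4) → (φ(3),φ(4)) = (1,5) ∈ E(G2) ✓
  (3,5) → (φ(3),φ(5)) = (5,8) ∈ E(G2) ✓
  (3,7) → (φ(3),φ(7)) = (4,5) ∈ E(G2) ✓
  (4,6) → (φ(4),φ(6)) = (1,6) ∈ E(G2) ✓
  (5,6) → (φ(5),φ(6)) = (6,8) ∈ E(G2) ✓
  (5,7) → (φ(5),φ(7)) = (4,8) ∈ E(G2) ✓
  (6,7) → (φ(6),φ(7)) = (4,6) ∈ E(G2) ✓
  (6,8) → (φ(6),φ(8)) = (2,6) ∈ E(G2) ✓
All 23 edges of G1 map to edges of G2, and |E(G1)| = |E(G2)| = 23, so φ is a bijection on edges as well as vertices. Hence G1 ≅ G2.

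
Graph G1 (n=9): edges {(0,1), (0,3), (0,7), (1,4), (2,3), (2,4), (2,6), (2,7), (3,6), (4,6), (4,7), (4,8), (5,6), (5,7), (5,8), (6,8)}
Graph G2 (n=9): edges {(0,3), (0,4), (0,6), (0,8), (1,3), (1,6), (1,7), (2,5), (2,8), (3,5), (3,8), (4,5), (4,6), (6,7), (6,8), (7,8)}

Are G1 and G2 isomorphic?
Yes, isomorphic

The graphs are isomorphic.
One valid mapping φ: V(G1) → V(G2): 0→5, 1→2, 2→0, 3→4, 4→8, 5→1, 6→6, 7→3, 8→7

Verify φ preserves adjacency — for each edge of G1, its image is an edge of G2:
  (0,1) → (φ(0),φ(1)) = (2,5) ∈ E(G2) ✓
  (0,3) → (φ(0),φ(3)) = (4,5) ∈ E(G2) ✓
  (0,7) → (φ(0),φ(7)) = (3,5) ∈ E(G2) ✓
  (1,4) → (φ(1),φ(4)) = (2,8) ∈ E(G2) ✓
  (2,3) → (φ(2),φ(3)) = (0,4) ∈ E(G2) ✓
  (2,4) → (φ(2),φ(4)) = (0,8) ∈ E(G2) ✓
  (2,6) → (φ(2),φ(6)) = (0,6) ∈ E(G2) ✓
  (2,7) → (φ(2),φ(7)) = (0,3) ∈ E(G2) ✓
  (3,6) → (φ(3),φ(6)) = (4,6) ∈ E(G2) ✓
  (4,6) → (φ(4),φ(6)) = (6,8) ∈ E(G2) ✓
  (4,7) → (φ(4),φ(7)) = (3,8) ∈ E(G2) ✓
  (4,8) → (φ(4),φ(8)) = (7,8) ∈ E(G2) ✓
  (5,6) → (φ(5),φ(6)) = (1,6) ∈ E(G2) ✓
  (5,7) → (φ(5),φ(7)) = (1,3) ∈ E(G2) ✓
  (5,8) → (φ(5),φ(8)) = (1,7) ∈ E(G2) ✓
  (6,8) → (φ(6),φ(8)) = (6,7) ∈ E(G2) ✓
All 16 edges of G1 map to edges of G2, and |E(G1)| = |E(G2)| = 16, so φ is a bijection on edges as well as vertices. Hence G1 ≅ G2.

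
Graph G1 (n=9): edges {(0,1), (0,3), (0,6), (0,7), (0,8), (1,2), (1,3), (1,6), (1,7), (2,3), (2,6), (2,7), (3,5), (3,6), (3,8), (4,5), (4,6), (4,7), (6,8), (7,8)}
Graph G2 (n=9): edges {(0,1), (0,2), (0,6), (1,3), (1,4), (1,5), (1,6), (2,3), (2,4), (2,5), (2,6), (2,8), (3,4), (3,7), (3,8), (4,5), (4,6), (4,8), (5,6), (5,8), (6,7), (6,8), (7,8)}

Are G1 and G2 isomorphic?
No, not isomorphic

The graphs are NOT isomorphic.

Counting triangles (3-cliques): G1 has 13, G2 has 21.
Triangle count is an isomorphism invariant, so differing triangle counts rule out isomorphism.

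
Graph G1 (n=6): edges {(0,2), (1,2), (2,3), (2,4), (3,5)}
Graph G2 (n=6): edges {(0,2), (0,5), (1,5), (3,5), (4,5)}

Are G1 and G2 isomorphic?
Yes, isomorphic

The graphs are isomorphic.
One valid mapping φ: V(G1) → V(G2): 0→1, 1→3, 2→5, 3→0, 4→4, 5→2

Verify φ preserves adjacency — for each edge of G1, its image is an edge of G2:
  (0,2) → (φ(0),φ(2)) = (1,5) ∈ E(G2) ✓
  (1,2) → (φ(1),φ(2)) = (3,5) ∈ E(G2) ✓
  (2,3) → (φ(2),φ(3)) = (0,5) ∈ E(G2) ✓
  (2,4) → (φ(2),φ(4)) = (4,5) ∈ E(G2) ✓
  (3,5) → (φ(3),φ(5)) = (0,2) ∈ E(G2) ✓
All 5 edges of G1 map to edges of G2, and |E(G1)| = |E(G2)| = 5, so φ is a bijection on edges as well as vertices. Hence G1 ≅ G2.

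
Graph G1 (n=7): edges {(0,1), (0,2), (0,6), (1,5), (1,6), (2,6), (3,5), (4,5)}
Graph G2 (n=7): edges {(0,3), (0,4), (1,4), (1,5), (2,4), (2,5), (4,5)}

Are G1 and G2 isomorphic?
No, not isomorphic

The graphs are NOT isomorphic.

Connected components of G1: 1 component(s) with vertex sets [[0, 1, 2, 3, 4, 5, 6]], sizes [7].
Connected components of G2: 2 component(s) with vertex sets [[6], [0, 1, 2, 3, 4, 5]], sizes [1, 6].
The number of connected components (and the multiset of component sizes) is an isomorphism invariant — an isomorphism maps each component of G1 bijectively onto a component of G2. Since G1 has 1 component(s) and G2 has 2, they cannot be isomorphic.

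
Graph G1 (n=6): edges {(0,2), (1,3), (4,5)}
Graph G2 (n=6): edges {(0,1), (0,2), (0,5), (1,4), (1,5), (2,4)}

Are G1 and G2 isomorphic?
No, not isomorphic

The graphs are NOT isomorphic.

Degrees in G1: deg(0)=1, deg(1)=1, deg(2)=1, deg(3)=1, deg(4)=1, deg(5)=1.
Sorted degree sequence of G1: [1, 1, 1, 1, 1, 1].
Degrees in G2: deg(0)=3, deg(1)=3, deg(2)=2, deg(3)=0, deg(4)=2, deg(5)=2.
Sorted degree sequence of G2: [3, 3, 2, 2, 2, 0].
The (sorted) degree sequence is an isomorphism invariant, so since G1 and G2 have different degree sequences they cannot be isomorphic.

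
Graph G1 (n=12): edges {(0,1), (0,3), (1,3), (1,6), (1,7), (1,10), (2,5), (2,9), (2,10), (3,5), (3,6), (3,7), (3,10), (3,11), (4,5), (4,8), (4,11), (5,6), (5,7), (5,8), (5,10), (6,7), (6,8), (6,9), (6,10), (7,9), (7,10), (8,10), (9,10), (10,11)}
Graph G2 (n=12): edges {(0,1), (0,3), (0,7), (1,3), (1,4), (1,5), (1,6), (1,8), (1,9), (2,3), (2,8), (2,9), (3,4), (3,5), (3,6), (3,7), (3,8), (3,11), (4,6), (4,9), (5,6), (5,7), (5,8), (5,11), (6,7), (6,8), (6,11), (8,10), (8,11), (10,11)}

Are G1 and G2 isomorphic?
Yes, isomorphic

The graphs are isomorphic.
One valid mapping φ: V(G1) → V(G2): 0→10, 1→11, 2→0, 3→8, 4→9, 5→1, 6→6, 7→5, 8→4, 9→7, 10→3, 11→2

Verify φ preserves adjacency — for each edge of G1, its image is an edge of G2:
  (0,1) → (φ(0),φ(1)) = (10,11) ∈ E(G2) ✓
  (0,3) → (φ(0),φ(3)) = (8,10) ∈ E(G2) ✓
  (1,3) → (φ(1),φ(3)) = (8,11) ∈ E(G2) ✓
  (1,6) → (φ(1),φ(6)) = (6,11) ∈ E(G2) ✓
  (1,7) → (φ(1),φ(7)) = (5,11) ∈ E(G2) ✓
  (1,10) → (φ(1),φ(10)) = (3,11) ∈ E(G2) ✓
  (2,5) → (φ(2),φ(5)) = (0,1) ∈ E(G2) ✓
  (2,9) → (φ(2),φ(9)) = (0,7) ∈ E(G2) ✓
  (2,10) → (φ(2),φ(10)) = (0,3) ∈ E(G2) ✓
  (3,5) → (φ(3),φ(5)) = (1,8) ∈ E(G2) ✓
  (3,6) → (φ(3),φ(6)) = (6,8) ∈ E(G2) ✓
  (3,7) → (φ(3),φ(7)) = (5,8) ∈ E(G2) ✓
  (3,10) → (φ(3),φ(10)) = (3,8) ∈ E(G2) ✓
  (3,11) → (φ(3),φ(11)) = (2,8) ∈ E(G2) ✓
  (4,5) → (φ(4),φ(5)) = (1,9) ∈ E(G2) ✓
  (4,8) → (φ(4),φ(8)) = (4,9) ∈ E(G2) ✓
  (4,11) → (φ(4),φ(11)) = (2,9) ∈ E(G2) ✓
  (5,6) → (φ(5),φ(6)) = (1,6) ∈ E(G2) ✓
  (5,7) → (φ(5),φ(7)) = (1,5) ∈ E(G2) ✓
  (5,8) → (φ(5),φ(8)) = (1,4) ∈ E(G2) ✓
  (5,10) → (φ(5),φ(10)) = (1,3) ∈ E(G2) ✓
  (6,7) → (φ(6),φ(7)) = (5,6) ∈ E(G2) ✓
  (6,8) → (φ(6),φ(8)) = (4,6) ∈ E(G2) ✓
  (6,9) → (φ(6),φ(9)) = (6,7) ∈ E(G2) ✓
  (6,10) → (φ(6),φ(10)) = (3,6) ∈ E(G2) ✓
  (7,9) → (φ(7),φ(9)) = (5,7) ∈ E(G2) ✓
  (7,10) → (φ(7),φ(10)) = (3,5) ∈ E(G2) ✓
  (8,10) → (φ(8),φ(10)) = (3,4) ∈ E(G2) ✓
  (9,10) → (φ(9),φ(10)) = (3,7) ∈ E(G2) ✓
  (10,11) → (φ(10),φ(11)) = (2,3) ∈ E(G2) ✓
All 30 edges of G1 map to edges of G2, and |E(G1)| = |E(G2)| = 30, so φ is a bijection on edges as well as vertices. Hence G1 ≅ G2.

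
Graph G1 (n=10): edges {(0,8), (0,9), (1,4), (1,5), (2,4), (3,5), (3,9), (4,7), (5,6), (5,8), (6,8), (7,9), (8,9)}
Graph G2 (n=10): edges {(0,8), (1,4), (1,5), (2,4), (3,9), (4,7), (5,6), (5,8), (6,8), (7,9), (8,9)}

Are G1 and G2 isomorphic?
No, not isomorphic

The graphs are NOT isomorphic.

Counting edges: G1 has 13 edge(s); G2 has 11 edge(s).
Edge count is an isomorphism invariant (a bijection on vertices induces a bijection on edges), so differing edge counts rule out isomorphism.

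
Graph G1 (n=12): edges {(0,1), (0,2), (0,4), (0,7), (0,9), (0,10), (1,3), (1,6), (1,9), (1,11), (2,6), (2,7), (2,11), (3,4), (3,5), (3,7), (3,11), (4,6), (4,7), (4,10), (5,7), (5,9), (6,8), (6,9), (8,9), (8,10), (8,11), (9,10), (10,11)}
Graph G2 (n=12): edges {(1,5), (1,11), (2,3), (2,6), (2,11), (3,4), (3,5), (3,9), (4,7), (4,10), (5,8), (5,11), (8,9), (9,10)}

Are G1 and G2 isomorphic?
No, not isomorphic

The graphs are NOT isomorphic.

Connected components of G1: 1 component(s) with vertex sets [[0, 1, 2, 3, 4, 5, 6, 7, 8, 9, 10, 11]], sizes [12].
Connected components of G2: 2 component(s) with vertex sets [[0], [1, 2, 3, 4, 5, 6, 7, 8, 9, 10, 11]], sizes [1, 11].
The number of connected components (and the multiset of component sizes) is an isomorphism invariant — an isomorphism maps each component of G1 bijectively onto a component of G2. Since G1 has 1 component(s) and G2 has 2, they cannot be isomorphic.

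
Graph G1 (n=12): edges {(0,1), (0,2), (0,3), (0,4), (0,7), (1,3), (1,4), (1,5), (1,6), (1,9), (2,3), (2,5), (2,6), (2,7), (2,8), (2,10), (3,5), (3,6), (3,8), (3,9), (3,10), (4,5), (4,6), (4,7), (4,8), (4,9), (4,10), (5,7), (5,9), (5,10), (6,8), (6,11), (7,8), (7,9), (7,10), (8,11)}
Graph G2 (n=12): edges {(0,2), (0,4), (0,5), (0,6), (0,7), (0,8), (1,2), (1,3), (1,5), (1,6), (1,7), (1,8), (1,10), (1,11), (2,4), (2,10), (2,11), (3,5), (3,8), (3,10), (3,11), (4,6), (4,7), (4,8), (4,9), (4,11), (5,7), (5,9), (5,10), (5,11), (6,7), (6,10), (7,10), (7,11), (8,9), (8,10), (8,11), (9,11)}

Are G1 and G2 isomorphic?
No, not isomorphic

The graphs are NOT isomorphic.

Degrees in G1: deg(0)=5, deg(1)=6, deg(2)=7, deg(3)=8, deg(4)=8, deg(5)=7, deg(6)=6, deg(7)=7, deg(8)=6, deg(9)=5, deg(10)=5, deg(11)=2.
Sorted degree sequence of G1: [8, 8, 7, 7, 7, 6, 6, 6, 5, 5, 5, 2].
Degrees in G2: deg(0)=6, deg(1)=8, deg(2)=5, deg(3)=5, deg(4)=7, deg(5)=7, deg(6)=5, deg(7)=7, deg(8)=7, deg(9)=4, deg(10)=7, deg(11)=8.
Sorted degree sequence of G2: [8, 8, 7, 7, 7, 7, 7, 6, 5, 5, 5, 4].
The (sorted) degree sequence is an isomorphism invariant, so since G1 and G2 have different degree sequences they cannot be isomorphic.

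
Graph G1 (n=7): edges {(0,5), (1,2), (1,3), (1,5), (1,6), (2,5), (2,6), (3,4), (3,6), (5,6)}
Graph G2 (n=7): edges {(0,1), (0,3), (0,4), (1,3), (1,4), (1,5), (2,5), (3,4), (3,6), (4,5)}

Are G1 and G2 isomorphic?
Yes, isomorphic

The graphs are isomorphic.
One valid mapping φ: V(G1) → V(G2): 0→6, 1→1, 2→0, 3→5, 4→2, 5→3, 6→4

Verify φ preserves adjacency — for each edge of G1, its image is an edge of G2:
  (0,5) → (φ(0),φ(5)) = (3,6) ∈ E(G2) ✓
  (1,2) → (φ(1),φ(2)) = (0,1) ∈ E(G2) ✓
  (1,3) → (φ(1),φ(3)) = (1,5) ∈ E(G2) ✓
  (1,5) → (φ(1),φ(5)) = (1,3) ∈ E(G2) ✓
  (1,6) → (φ(1),φ(6)) = (1,4) ∈ E(G2) ✓
  (2,5) → (φ(2),φ(5)) = (0,3) ∈ E(G2) ✓
  (2,6) → (φ(2),φ(6)) = (0,4) ∈ E(G2) ✓
  (3,4) → (φ(3),φ(4)) = (2,5) ∈ E(G2) ✓
  (3,6) → (φ(3),φ(6)) = (4,5) ∈ E(G2) ✓
  (5,6) → (φ(5),φ(6)) = (3,4) ∈ E(G2) ✓
All 10 edges of G1 map to edges of G2, and |E(G1)| = |E(G2)| = 10, so φ is a bijection on edges as well as vertices. Hence G1 ≅ G2.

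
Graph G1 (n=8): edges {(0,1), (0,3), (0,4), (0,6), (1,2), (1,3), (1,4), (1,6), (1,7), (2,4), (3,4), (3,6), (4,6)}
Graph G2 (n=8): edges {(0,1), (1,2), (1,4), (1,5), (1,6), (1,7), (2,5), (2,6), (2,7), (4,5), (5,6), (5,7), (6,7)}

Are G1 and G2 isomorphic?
Yes, isomorphic

The graphs are isomorphic.
One valid mapping φ: V(G1) → V(G2): 0→7, 1→1, 2→4, 3→6, 4→5, 5→3, 6→2, 7→0

Verify φ preserves adjacency — for each edge of G1, its image is an edge of G2:
  (0,1) → (φ(0),φ(1)) = (1,7) ∈ E(G2) ✓
  (0,3) → (φ(0),φ(3)) = (6,7) ∈ E(G2) ✓
  (0,4) → (φ(0),φ(4)) = (5,7) ∈ E(G2) ✓
  (0,6) → (φ(0),φ(6)) = (2,7) ∈ E(G2) ✓
  (1,2) → (φ(1),φ(2)) = (1,4) ∈ E(G2) ✓
  (1,3) → (φ(1),φ(3)) = (1,6) ∈ E(G2) ✓
  (1,4) → (φ(1),φ(4)) = (1,5) ∈ E(G2) ✓
  (1,6) → (φ(1),φ(6)) = (1,2) ∈ E(G2) ✓
  (1,7) → (φ(1),φ(7)) = (0,1) ∈ E(G2) ✓
  (2,4) → (φ(2),φ(4)) = (4,5) ∈ E(G2) ✓
  (3,4) → (φ(3),φ(4)) = (5,6) ∈ E(G2) ✓
  (3,6) → (φ(3),φ(6)) = (2,6) ∈ E(G2) ✓
  (4,6) → (φ(4),φ(6)) = (2,5) ∈ E(G2) ✓
All 13 edges of G1 map to edges of G2, and |E(G1)| = |E(G2)| = 13, so φ is a bijection on edges as well as vertices. Hence G1 ≅ G2.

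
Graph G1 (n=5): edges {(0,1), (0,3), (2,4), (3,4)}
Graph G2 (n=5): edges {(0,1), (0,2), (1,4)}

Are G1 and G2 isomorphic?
No, not isomorphic

The graphs are NOT isomorphic.

Connected components of G1: 1 component(s) with vertex sets [[0, 1, 2, 3, 4]], sizes [5].
Connected components of G2: 2 component(s) with vertex sets [[3], [0, 1, 2, 4]], sizes [1, 4].
The number of connected components (and the multiset of component sizes) is an isomorphism invariant — an isomorphism maps each component of G1 bijectively onto a component of G2. Since G1 has 1 component(s) and G2 has 2, they cannot be isomorphic.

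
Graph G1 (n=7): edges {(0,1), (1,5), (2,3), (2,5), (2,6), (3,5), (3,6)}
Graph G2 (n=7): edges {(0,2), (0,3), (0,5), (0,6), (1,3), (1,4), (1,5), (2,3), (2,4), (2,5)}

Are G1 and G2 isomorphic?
No, not isomorphic

The graphs are NOT isomorphic.

Degrees in G1: deg(0)=1, deg(1)=2, deg(2)=3, deg(3)=3, deg(4)=0, deg(5)=3, deg(6)=2.
Sorted degree sequence of G1: [3, 3, 3, 2, 2, 1, 0].
Degrees in G2: deg(0)=4, deg(1)=3, deg(2)=4, deg(3)=3, deg(4)=2, deg(5)=3, deg(6)=1.
Sorted degree sequence of G2: [4, 4, 3, 3, 3, 2, 1].
The (sorted) degree sequence is an isomorphism invariant, so since G1 and G2 have different degree sequences they cannot be isomorphic.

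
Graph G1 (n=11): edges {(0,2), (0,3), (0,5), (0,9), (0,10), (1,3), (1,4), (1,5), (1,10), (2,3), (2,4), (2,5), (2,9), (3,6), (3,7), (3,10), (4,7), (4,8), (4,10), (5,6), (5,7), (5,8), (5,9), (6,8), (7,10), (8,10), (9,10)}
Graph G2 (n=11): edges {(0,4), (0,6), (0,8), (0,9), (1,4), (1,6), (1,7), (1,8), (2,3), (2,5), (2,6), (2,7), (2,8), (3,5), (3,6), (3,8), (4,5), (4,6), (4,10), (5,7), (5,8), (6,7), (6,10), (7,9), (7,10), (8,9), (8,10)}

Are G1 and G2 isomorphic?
Yes, isomorphic

The graphs are isomorphic.
One valid mapping φ: V(G1) → V(G2): 0→2, 1→1, 2→5, 3→7, 4→4, 5→8, 6→9, 7→10, 8→0, 9→3, 10→6

Verify φ preserves adjacency — for each edge of G1, its image is an edge of G2:
  (0,2) → (φ(0),φ(2)) = (2,5) ∈ E(G2) ✓
  (0,3) → (φ(0),φ(3)) = (2,7) ∈ E(G2) ✓
  (0,5) → (φ(0),φ(5)) = (2,8) ∈ E(G2) ✓
  (0,9) → (φ(0),φ(9)) = (2,3) ∈ E(G2) ✓
  (0,10) → (φ(0),φ(10)) = (2,6) ∈ E(G2) ✓
  (1,3) → (φ(1),φ(3)) = (1,7) ∈ E(G2) ✓
  (1,4) → (φ(1),φ(4)) = (1,4) ∈ E(G2) ✓
  (1,5) → (φ(1),φ(5)) = (1,8) ∈ E(G2) ✓
  (1,10) → (φ(1),φ(10)) = (1,6) ∈ E(G2) ✓
  (2,3) → (φ(2),φ(3)) = (5,7) ∈ E(G2) ✓
  (2,4) → (φ(2),φ(4)) = (4,5) ∈ E(G2) ✓
  (2,5) → (φ(2),φ(5)) = (5,8) ∈ E(G2) ✓
  (2,9) → (φ(2),φ(9)) = (3,5) ∈ E(G2) ✓
  (3,6) → (φ(3),φ(6)) = (7,9) ∈ E(G2) ✓
  (3,7) → (φ(3),φ(7)) = (7,10) ∈ E(G2) ✓
  (3,10) → (φ(3),φ(10)) = (6,7) ∈ E(G2) ✓
  (4,7) → (φ(4),φ(7)) = (4,10) ∈ E(G2) ✓
  (4,8) → (φ(4),φ(8)) = (0,4) ∈ E(G2) ✓
  (4,10) → (φ(4),φ(10)) = (4,6) ∈ E(G2) ✓
  (5,6) → (φ(5),φ(6)) = (8,9) ∈ E(G2) ✓
  (5,7) → (φ(5),φ(7)) = (8,10) ∈ E(G2) ✓
  (5,8) → (φ(5),φ(8)) = (0,8) ∈ E(G2) ✓
  (5,9) → (φ(5),φ(9)) = (3,8) ∈ E(G2) ✓
  (6,8) → (φ(6),φ(8)) = (0,9) ∈ E(G2) ✓
  (7,10) → (φ(7),φ(10)) = (6,10) ∈ E(G2) ✓
  (8,10) → (φ(8),φ(10)) = (0,6) ∈ E(G2) ✓
  (9,10) → (φ(9),φ(10)) = (3,6) ∈ E(G2) ✓
All 27 edges of G1 map to edges of G2, and |E(G1)| = |E(G2)| = 27, so φ is a bijection on edges as well as vertices. Hence G1 ≅ G2.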